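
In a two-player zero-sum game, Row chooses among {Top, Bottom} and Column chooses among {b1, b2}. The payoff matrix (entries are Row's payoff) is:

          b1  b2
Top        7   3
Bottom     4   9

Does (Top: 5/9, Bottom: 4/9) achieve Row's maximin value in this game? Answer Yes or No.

Against b1 this mix gives (5/9)·7 + (4/9)·4 = 17/3.
Against b2 this mix gives (5/9)·3 + (4/9)·9 = 17/3.
All of Column's active replies (b1, b2) yield 17/3, and no column does worse for Row. The mix makes Column indifferent and guarantees 17/3, so it is optimal.

Yes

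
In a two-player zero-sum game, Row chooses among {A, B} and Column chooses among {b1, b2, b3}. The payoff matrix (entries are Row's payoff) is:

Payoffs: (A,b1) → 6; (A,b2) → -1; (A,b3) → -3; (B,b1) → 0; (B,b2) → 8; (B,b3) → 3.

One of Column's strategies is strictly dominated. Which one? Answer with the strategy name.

b2

b3 holds Row's payoff strictly below b2 in every row: -3 < -1, 3 < 8.
So b2 is strictly dominated for Column.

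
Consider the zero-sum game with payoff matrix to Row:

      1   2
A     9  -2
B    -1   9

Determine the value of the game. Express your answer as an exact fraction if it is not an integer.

79/21

Row minima: A → -2, B → -1; maximin = -1.
Column maxima: 1 → 9, 2 → 9; minimax = 9.
-1 ≠ 9, so there is no saddle point; optimal play is mixed.
Let Row play A with probability p. Expected payoff against 1: 9p + (-1)(1−p) = 10p − 1; against 2: (-2)p + 9(1−p) = −11p + 9.
Setting these equal: 10p − 1 = −11p + 9 ⇒ 21p = 10 ⇒ p = 10/21, and the value is (10)·(10/21) − 1 = 79/21.
For Column: with q = P(1), equating A's and B's payoffs gives 11q − 2 = −10q + 9 ⇒ q = 11/21.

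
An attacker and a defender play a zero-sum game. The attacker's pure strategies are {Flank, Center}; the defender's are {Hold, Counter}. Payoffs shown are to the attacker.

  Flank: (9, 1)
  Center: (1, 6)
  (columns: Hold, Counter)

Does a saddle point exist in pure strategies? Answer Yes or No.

Row minima: Flank → 1, Center → 1; maximin = 1.
Column maxima: Hold → 9, Counter → 6; minimax = 6.
1 ≠ 6, so no pure-strategy equilibrium exists.

No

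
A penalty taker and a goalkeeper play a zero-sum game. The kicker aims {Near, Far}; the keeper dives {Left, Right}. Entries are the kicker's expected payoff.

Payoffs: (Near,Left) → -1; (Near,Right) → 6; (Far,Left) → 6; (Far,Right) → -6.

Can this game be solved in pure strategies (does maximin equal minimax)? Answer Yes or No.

Row minima: Near → -1, Far → -6; maximin = -1.
Column maxima: Left → 6, Right → 6; minimax = 6.
-1 ≠ 6, so no pure-strategy equilibrium exists.

No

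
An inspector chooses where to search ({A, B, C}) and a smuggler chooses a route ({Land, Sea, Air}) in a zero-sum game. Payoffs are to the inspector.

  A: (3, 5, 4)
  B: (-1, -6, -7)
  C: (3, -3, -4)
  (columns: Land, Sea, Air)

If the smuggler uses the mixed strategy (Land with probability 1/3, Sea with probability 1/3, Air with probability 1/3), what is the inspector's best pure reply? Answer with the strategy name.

Expected payoff of A: (1/3)·3 + (1/3)·5 + (1/3)·4 = 4.
Expected payoff of B: (1/3)·(-1) + (1/3)·(-6) + (1/3)·(-7) = -14/3.
Expected payoff of C: (1/3)·3 + (1/3)·(-3) + (1/3)·(-4) = -4/3.
The largest is 4, so the inspector's best response is A.

A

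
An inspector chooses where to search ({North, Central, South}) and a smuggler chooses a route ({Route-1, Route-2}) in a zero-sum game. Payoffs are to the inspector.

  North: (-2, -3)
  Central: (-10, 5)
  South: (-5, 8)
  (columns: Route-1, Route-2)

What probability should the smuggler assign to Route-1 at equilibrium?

11/14

Row minima: North → -3, Central → -10, South → -5; maximin = -3.
Column maxima: Route-1 → -2, Route-2 → 8; minimax = -2.
-3 ≠ -2, so there is no saddle point; optimal play is mixed.
Central is strictly dominated by South, so the inspector never plays it.
On the remaining 2×2 (North, South vs Route-1, Route-2):
Let the inspector play North with probability p. Expected payoff against Route-1: (-2)p + (-5)(1−p) = 3p − 5; against Route-2: (-3)p + 8(1−p) = −11p + 8.
Setting these equal: 3p − 5 = −11p + 8 ⇒ 14p = 13 ⇒ p = 13/14, and the value is (3)·(13/14) − 5 = -31/14.
For the smuggler: with q = P(Route-1), equating North's and South's payoffs gives q − 3 = −13q + 8 ⇒ q = 11/14.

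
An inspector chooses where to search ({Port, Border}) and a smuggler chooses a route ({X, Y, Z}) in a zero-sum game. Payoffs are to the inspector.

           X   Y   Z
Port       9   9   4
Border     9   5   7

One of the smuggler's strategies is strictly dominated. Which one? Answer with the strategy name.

Z holds the inspector's payoff strictly below X in every row: 4 < 9, 7 < 9.
So X is strictly dominated for the smuggler.

X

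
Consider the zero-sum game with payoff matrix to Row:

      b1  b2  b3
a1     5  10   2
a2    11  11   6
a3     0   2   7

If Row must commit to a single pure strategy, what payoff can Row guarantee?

6

Row minima: a1 → 2, a2 → 6, a3 → 0.
The best of these is 6.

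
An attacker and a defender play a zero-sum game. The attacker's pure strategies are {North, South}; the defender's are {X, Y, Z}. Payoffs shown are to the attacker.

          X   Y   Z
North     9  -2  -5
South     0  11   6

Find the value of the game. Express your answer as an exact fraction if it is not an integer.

27/10

Row minima: North → -5, South → 0; maximin = 0.
Column maxima: X → 9, Y → 11, Z → 6; minimax = 6.
0 ≠ 6, so there is no saddle point; optimal play is mixed.
Y is strictly dominated by Z (it gives the attacker strictly more in every row), so the defender never plays it.
On the remaining 2×2 (North, South vs X, Z):
Let the attacker play North with probability p. Expected payoff against X: 9p + 0(1−p) = 9p; against Z: (-5)p + 6(1−p) = −11p + 6.
Setting these equal: 9p = −11p + 6 ⇒ 20p = 6 ⇒ p = 3/10, and the value is (9)·(3/10) = 27/10.
For the defender: with q = P(X), equating North's and South's payoffs gives 14q − 5 = −6q + 6 ⇒ q = 11/20.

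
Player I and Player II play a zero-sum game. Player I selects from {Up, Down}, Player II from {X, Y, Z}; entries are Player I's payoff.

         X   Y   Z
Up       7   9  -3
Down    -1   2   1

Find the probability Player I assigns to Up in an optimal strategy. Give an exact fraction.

Row minima: Up → -3, Down → -1; maximin = -1.
Column maxima: X → 7, Y → 9, Z → 1; minimax = 1.
-1 ≠ 1, so there is no saddle point; optimal play is mixed.
Y is strictly dominated by X (it gives Player I strictly more in every row), so Player II never plays it.
On the remaining 2×2 (Up, Down vs X, Z):
Let Player I play Up with probability p. Expected payoff against X: 7p + (-1)(1−p) = 8p − 1; against Z: (-3)p + 1(1−p) = −4p + 1.
Setting these equal: 8p − 1 = −4p + 1 ⇒ 12p = 2 ⇒ p = 1/6, and the value is (8)·(1/6) − 1 = 1/3.
For Player II: with q = P(X), equating Up's and Down's payoffs gives 10q − 3 = −2q + 1 ⇒ q = 1/3.

1/6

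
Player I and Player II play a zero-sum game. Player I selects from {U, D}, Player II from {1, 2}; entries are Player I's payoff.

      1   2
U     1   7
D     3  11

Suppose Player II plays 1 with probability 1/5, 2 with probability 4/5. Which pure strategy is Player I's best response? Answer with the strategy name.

Expected payoff of U: (1/5)·1 + (4/5)·7 = 29/5.
Expected payoff of D: (1/5)·3 + (4/5)·11 = 47/5.
The largest is 47/5, so Player I's best response is D.

D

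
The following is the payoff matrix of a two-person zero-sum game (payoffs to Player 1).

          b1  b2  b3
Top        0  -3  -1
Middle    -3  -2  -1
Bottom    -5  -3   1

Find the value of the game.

-9/4

Row minima: Top → -3, Middle → -3, Bottom → -5; maximin = -3.
Column maxima: b1 → 0, b2 → -2, b3 → 1; minimax = -2.
-3 ≠ -2, so there is no saddle point; optimal play is mixed.
b3 is strictly dominated by b2 (it gives Player 1 strictly more in every row), so Player 2 never plays it.
With b3 eliminated, Bottom is strictly dominated by Middle (Middle gives Player 1 strictly more in every remaining column), so Player 1 never plays it.
On the remaining 2×2 (Top, Middle vs b1, b2):
Let Player 1 play Top with probability p. Expected payoff against b1: 0p + (-3)(1−p) = 3p − 3; against b2: (-3)p + (-2)(1−p) = −p − 2.
Setting these equal: 3p − 3 = −p − 2 ⇒ 4p = 1 ⇒ p = 1/4, and the value is (3)·(1/4) − 3 = -9/4.
For Player 2: with q = P(b1), equating Top's and Middle's payoffs gives 3q − 3 = −q − 2 ⇒ q = 1/4.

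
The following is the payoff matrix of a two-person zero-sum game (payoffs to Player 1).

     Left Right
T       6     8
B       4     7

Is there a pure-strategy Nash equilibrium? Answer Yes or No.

Row minima: T → 6, B → 4; maximin = 6.
Column maxima: Left → 6, Right → 8; minimax = 6.
maximin = minimax = 6, so a saddle point exists.

Yes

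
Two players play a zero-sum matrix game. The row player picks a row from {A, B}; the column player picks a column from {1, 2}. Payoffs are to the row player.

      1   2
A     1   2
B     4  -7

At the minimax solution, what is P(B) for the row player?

1/12

Row minima: A → 1, B → -7; maximin = 1.
Column maxima: 1 → 4, 2 → 2; minimax = 2.
1 ≠ 2, so there is no saddle point; optimal play is mixed.
Let the row player play A with probability p. Expected payoff against 1: 1p + 4(1−p) = −3p + 4; against 2: 2p + (-7)(1−p) = 9p − 7.
Setting these equal: −3p + 4 = 9p − 7 ⇒ −12p = -11 ⇒ p = 11/12, and the value is (-3)·(11/12) + 4 = 5/4.
For the column player: with q = P(1), equating A's and B's payoffs gives −q + 2 = 11q − 7 ⇒ q = 3/4.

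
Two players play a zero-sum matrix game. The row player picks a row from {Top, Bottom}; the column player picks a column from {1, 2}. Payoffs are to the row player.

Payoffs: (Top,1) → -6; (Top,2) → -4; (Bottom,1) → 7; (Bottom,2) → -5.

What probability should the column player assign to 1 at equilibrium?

Row minima: Top → -6, Bottom → -5; maximin = -5.
Column maxima: 1 → 7, 2 → -4; minimax = -4.
-5 ≠ -4, so there is no saddle point; optimal play is mixed.
Let the row player play Top with probability p. Expected payoff against 1: (-6)p + 7(1−p) = −13p + 7; against 2: (-4)p + (-5)(1−p) = p − 5.
Setting these equal: −13p + 7 = p − 5 ⇒ −14p = -12 ⇒ p = 6/7, and the value is (-13)·(6/7) + 7 = -29/7.
For the column player: with q = P(1), equating Top's and Bottom's payoffs gives −2q − 4 = 12q − 5 ⇒ q = 1/14.

1/14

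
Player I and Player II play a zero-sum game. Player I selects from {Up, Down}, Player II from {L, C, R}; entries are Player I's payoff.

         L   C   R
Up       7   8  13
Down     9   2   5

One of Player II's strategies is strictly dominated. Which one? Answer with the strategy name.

R

C holds Player I's payoff strictly below R in every row: 8 < 13, 2 < 5.
So R is strictly dominated for Player II.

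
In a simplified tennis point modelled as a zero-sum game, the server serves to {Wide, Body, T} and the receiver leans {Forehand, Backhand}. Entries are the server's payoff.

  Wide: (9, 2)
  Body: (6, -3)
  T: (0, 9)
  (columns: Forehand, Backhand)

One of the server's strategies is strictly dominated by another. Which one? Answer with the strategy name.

Body

Wide gives a strictly higher payoff than Body against every column: 9 > 6, 2 > -3.
So Body is strictly dominated and the server never plays it.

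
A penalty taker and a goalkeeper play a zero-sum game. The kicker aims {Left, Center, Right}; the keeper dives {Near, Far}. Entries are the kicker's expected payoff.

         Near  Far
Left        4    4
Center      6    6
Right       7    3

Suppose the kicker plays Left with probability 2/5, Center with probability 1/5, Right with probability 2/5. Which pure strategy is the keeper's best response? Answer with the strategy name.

Far

If the keeper plays Near, the kicker's expected payoff is (2/5)·4 + (1/5)·6 + (2/5)·7 = 28/5.
If the keeper plays Far, the kicker's expected payoff is (2/5)·4 + (1/5)·6 + (2/5)·3 = 4.
The keeper minimizes the kicker's payoff; the smallest is 4, so the best response is Far.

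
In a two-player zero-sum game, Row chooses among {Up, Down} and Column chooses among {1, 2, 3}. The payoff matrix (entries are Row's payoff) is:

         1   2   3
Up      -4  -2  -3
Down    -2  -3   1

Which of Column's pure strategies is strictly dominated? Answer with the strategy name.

1 holds Row's payoff strictly below 3 in every row: -4 < -3, -2 < 1.
So 3 is strictly dominated for Column.

3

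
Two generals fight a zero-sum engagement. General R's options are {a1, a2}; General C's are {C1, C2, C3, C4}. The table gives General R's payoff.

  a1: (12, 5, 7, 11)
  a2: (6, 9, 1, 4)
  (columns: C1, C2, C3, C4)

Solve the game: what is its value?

Row minima: a1 → 5, a2 → 1; maximin = 5.
Column maxima: C1 → 12, C2 → 9, C3 → 7, C4 → 11; minimax = 7.
5 ≠ 7, so there is no saddle point; optimal play is mixed.
C1 is strictly dominated by C3 (it gives General R strictly more in every row), so General C never plays it.
C4 is strictly dominated by C3 (it gives General R strictly more in every row), so General C never plays it.
On the remaining 2×2 (a1, a2 vs C2, C3):
Let General R play a1 with probability p. Expected payoff against C2: 5p + 9(1−p) = −4p + 9; against C3: 7p + 1(1−p) = 6p + 1.
Setting these equal: −4p + 9 = 6p + 1 ⇒ −10p = -8 ⇒ p = 4/5, and the value is (-4)·(4/5) + 9 = 29/5.
For General C: with q = P(C2), equating a1's and a2's payoffs gives −2q + 7 = 8q + 1 ⇒ q = 3/5.

29/5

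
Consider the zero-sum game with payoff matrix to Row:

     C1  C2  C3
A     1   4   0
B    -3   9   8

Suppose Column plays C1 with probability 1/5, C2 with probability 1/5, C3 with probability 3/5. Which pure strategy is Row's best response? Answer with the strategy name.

B

Expected payoff of A: (1/5)·1 + (1/5)·4 + (3/5)·0 = 1.
Expected payoff of B: (1/5)·(-3) + (1/5)·9 + (3/5)·8 = 6.
The largest is 6, so Row's best response is B.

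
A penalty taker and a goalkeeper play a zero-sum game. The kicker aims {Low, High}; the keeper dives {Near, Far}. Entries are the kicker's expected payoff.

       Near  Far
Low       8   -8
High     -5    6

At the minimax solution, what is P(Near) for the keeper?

14/27

Row minima: Low → -8, High → -5; maximin = -5.
Column maxima: Near → 8, Far → 6; minimax = 6.
-5 ≠ 6, so there is no saddle point; optimal play is mixed.
Let the kicker play Low with probability p. Expected payoff against Near: 8p + (-5)(1−p) = 13p − 5; against Far: (-8)p + 6(1−p) = −14p + 6.
Setting these equal: 13p − 5 = −14p + 6 ⇒ 27p = 11 ⇒ p = 11/27, and the value is (13)·(11/27) − 5 = 8/27.
For the keeper: with q = P(Near), equating Low's and High's payoffs gives 16q − 8 = −11q + 6 ⇒ q = 14/27.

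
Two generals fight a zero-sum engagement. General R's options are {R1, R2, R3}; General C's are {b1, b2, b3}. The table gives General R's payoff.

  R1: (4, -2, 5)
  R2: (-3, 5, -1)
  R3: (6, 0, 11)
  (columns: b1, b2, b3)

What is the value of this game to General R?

Row minima: R1 → -2, R2 → -3, R3 → 0; maximin = 0.
Column maxima: b1 → 6, b2 → 5, b3 → 11; minimax = 5.
0 ≠ 5, so there is no saddle point; optimal play is mixed.
R1 is strictly dominated by R3, so General R never plays it.
b3 is strictly dominated by b1 (it gives General R strictly more in every row), so General C never plays it.
On the remaining 2×2 (R2, R3 vs b1, b2):
Let General R play R2 with probability p. Expected payoff against b1: (-3)p + 6(1−p) = −9p + 6; against b2: 5p + 0(1−p) = 5p.
Setting these equal: −9p + 6 = 5p ⇒ −14p = -6 ⇒ p = 3/7, and the value is (-9)·(3/7) + 6 = 15/7.
For General C: with q = P(b1), equating R2's and R3's payoffs gives −8q + 5 = 6q ⇒ q = 5/14.

15/7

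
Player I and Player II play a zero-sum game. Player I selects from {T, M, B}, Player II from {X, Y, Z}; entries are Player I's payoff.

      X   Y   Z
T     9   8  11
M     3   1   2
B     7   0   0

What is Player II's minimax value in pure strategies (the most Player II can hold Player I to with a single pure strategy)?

8

Column maxima: X → 9, Y → 8, Z → 11.
The smallest of these is 8.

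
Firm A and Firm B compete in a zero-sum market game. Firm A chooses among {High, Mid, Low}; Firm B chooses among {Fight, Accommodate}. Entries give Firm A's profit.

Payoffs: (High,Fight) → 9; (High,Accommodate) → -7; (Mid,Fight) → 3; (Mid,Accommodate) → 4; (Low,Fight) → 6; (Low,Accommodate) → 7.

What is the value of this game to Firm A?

105/17

Row minima: High → -7, Mid → 3, Low → 6; maximin = 6.
Column maxima: Fight → 9, Accommodate → 7; minimax = 7.
6 ≠ 7, so there is no saddle point; optimal play is mixed.
Mid is strictly dominated by Low, so Firm A never plays it.
On the remaining 2×2 (High, Low vs Fight, Accommodate):
Let Firm A play High with probability p. Expected payoff against Fight: 9p + 6(1−p) = 3p + 6; against Accommodate: (-7)p + 7(1−p) = −14p + 7.
Setting these equal: 3p + 6 = −14p + 7 ⇒ 17p = 1 ⇒ p = 1/17, and the value is (3)·(1/17) + 6 = 105/17.
For Firm B: with q = P(Fight), equating High's and Low's payoffs gives 16q − 7 = −q + 7 ⇒ q = 14/17.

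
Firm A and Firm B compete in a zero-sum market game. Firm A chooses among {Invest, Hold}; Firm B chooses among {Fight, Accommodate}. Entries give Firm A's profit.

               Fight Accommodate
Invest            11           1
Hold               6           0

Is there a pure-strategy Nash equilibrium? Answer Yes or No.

Row minima: Invest → 1, Hold → 0; maximin = 1.
Column maxima: Fight → 11, Accommodate → 1; minimax = 1.
maximin = minimax = 1, so a saddle point exists.

Yes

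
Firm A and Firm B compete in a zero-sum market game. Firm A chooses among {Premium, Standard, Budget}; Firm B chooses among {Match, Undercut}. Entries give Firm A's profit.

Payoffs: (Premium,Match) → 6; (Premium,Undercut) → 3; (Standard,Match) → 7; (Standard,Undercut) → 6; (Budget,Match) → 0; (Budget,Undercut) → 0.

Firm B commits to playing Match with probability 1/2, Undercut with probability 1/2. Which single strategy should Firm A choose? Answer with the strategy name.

Standard

Expected payoff of Premium: (1/2)·6 + (1/2)·3 = 9/2.
Expected payoff of Standard: (1/2)·7 + (1/2)·6 = 13/2.
Expected payoff of Budget: (1/2)·0 + (1/2)·0 = 0.
The largest is 13/2, so Firm A's best response is Standard.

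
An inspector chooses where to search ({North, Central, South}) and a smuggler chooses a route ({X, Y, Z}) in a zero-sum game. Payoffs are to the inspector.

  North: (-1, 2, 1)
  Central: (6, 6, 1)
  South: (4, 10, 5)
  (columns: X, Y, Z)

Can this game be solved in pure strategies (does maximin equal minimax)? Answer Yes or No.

Row minima: North → -1, Central → 1, South → 4; maximin = 4.
Column maxima: X → 6, Y → 10, Z → 5; minimax = 5.
4 ≠ 5, so no pure-strategy equilibrium exists.

No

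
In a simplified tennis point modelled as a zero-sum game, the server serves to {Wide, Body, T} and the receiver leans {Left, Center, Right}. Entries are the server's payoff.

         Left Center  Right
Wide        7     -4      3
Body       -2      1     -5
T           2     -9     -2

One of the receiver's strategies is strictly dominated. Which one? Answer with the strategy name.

Right holds the server's payoff strictly below Left in every row: 3 < 7, -5 < -2, -2 < 2.
So Left is strictly dominated for the receiver.

Left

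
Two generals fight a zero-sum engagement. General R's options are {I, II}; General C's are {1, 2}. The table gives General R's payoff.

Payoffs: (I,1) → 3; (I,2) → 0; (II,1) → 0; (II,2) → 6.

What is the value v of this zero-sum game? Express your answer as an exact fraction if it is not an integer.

2

Row minima: I → 0, II → 0; maximin = 0.
Column maxima: 1 → 3, 2 → 6; minimax = 3.
0 ≠ 3, so there is no saddle point; optimal play is mixed.
Let General R play I with probability p. Expected payoff against 1: 3p + 0(1−p) = 3p; against 2: 0p + 6(1−p) = −6p + 6.
Setting these equal: 3p = −6p + 6 ⇒ 9p = 6 ⇒ p = 2/3, and the value is (3)·(2/3) = 2.
For General C: with q = P(1), equating I's and II's payoffs gives 3q = −6q + 6 ⇒ q = 2/3.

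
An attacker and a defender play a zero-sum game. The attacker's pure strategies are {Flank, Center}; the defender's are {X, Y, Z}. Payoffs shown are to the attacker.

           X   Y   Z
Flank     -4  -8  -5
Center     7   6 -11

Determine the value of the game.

Row minima: Flank → -8, Center → -11; maximin = -8.
Column maxima: X → 7, Y → 6, Z → -5; minimax = -5.
-8 ≠ -5, so there is no saddle point; optimal play is mixed.
X is strictly dominated by Y (it gives the attacker strictly more in every row), so the defender never plays it.
On the remaining 2×2 (Flank, Center vs Y, Z):
Let the attacker play Flank with probability p. Expected payoff against Y: (-8)p + 6(1−p) = −14p + 6; against Z: (-5)p + (-11)(1−p) = 6p − 11.
Setting these equal: −14p + 6 = 6p − 11 ⇒ −20p = -17 ⇒ p = 17/20, and the value is (-14)·(17/20) + 6 = -59/10.
For the defender: with q = P(Y), equating Flank's and Center's payoffs gives −3q − 5 = 17q − 11 ⇒ q = 3/10.

-59/10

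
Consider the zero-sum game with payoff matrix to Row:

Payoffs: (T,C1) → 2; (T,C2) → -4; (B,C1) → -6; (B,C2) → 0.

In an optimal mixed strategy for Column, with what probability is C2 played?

2/3

Row minima: T → -4, B → -6; maximin = -4.
Column maxima: C1 → 2, C2 → 0; minimax = 0.
-4 ≠ 0, so there is no saddle point; optimal play is mixed.
Let Row play T with probability p. Expected payoff against C1: 2p + (-6)(1−p) = 8p − 6; against C2: (-4)p + 0(1−p) = −4p.
Setting these equal: 8p − 6 = −4p ⇒ 12p = 6 ⇒ p = 1/2, and the value is (8)·(1/2) − 6 = -2.
For Column: with q = P(C1), equating T's and B's payoffs gives 6q − 4 = −6q ⇒ q = 1/3.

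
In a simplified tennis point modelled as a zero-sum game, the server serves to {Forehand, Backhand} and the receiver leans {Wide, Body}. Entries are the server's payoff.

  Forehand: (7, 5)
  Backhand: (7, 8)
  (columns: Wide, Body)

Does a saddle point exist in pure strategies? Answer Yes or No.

Yes

Row minima: Forehand → 5, Backhand → 7; maximin = 7.
Column maxima: Wide → 7, Body → 8; minimax = 7.
maximin = minimax = 7, so a saddle point exists.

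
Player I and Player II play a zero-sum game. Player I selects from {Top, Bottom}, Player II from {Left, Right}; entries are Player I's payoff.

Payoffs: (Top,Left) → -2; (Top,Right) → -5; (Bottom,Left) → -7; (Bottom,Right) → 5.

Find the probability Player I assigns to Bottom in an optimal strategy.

Row minima: Top → -5, Bottom → -7; maximin = -5.
Column maxima: Left → -2, Right → 5; minimax = -2.
-5 ≠ -2, so there is no saddle point; optimal play is mixed.
Let Player I play Top with probability p. Expected payoff against Left: (-2)p + (-7)(1−p) = 5p − 7; against Right: (-5)p + 5(1−p) = −10p + 5.
Setting these equal: 5p − 7 = −10p + 5 ⇒ 15p = 12 ⇒ p = 4/5, and the value is (5)·(4/5) − 7 = -3.
For Player II: with q = P(Left), equating Top's and Bottom's payoffs gives 3q − 5 = −12q + 5 ⇒ q = 2/3.

1/5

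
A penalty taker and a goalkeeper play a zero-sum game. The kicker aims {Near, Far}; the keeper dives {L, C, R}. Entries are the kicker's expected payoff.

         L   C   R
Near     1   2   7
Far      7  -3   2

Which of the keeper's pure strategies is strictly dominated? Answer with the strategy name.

C holds the kicker's payoff strictly below R in every row: 2 < 7, -3 < 2.
So R is strictly dominated for the keeper.

R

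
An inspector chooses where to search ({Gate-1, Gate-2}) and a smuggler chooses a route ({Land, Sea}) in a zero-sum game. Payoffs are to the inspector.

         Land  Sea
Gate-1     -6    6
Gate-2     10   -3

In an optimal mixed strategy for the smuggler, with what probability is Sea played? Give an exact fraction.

Row minima: Gate-1 → -6, Gate-2 → -3; maximin = -3.
Column maxima: Land → 10, Sea → 6; minimax = 6.
-3 ≠ 6, so there is no saddle point; optimal play is mixed.
Let the inspector play Gate-1 with probability p. Expected payoff against Land: (-6)p + 10(1−p) = −16p + 10; against Sea: 6p + (-3)(1−p) = 9p − 3.
Setting these equal: −16p + 10 = 9p − 3 ⇒ −25p = -13 ⇒ p = 13/25, and the value is (-16)·(13/25) + 10 = 42/25.
For the smuggler: with q = P(Land), equating Gate-1's and Gate-2's payoffs gives −12q + 6 = 13q − 3 ⇒ q = 9/25.

16/25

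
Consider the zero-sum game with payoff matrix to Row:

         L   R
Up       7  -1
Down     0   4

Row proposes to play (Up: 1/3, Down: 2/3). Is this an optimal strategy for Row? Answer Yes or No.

Yes

Against L this mix gives (1/3)·7 + (2/3)·0 = 7/3.
Against R this mix gives (1/3)·(-1) + (2/3)·4 = 7/3.
All of Column's active replies (L, R) yield 7/3, and no column does worse for Row. The mix makes Column indifferent and guarantees 7/3, so it is optimal.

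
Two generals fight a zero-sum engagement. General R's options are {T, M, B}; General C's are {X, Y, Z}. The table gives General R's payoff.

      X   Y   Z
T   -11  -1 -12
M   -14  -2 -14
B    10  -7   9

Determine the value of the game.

Row minima: T → -12, M → -14, B → -7; maximin = -7.
Column maxima: X → 10, Y → -1, Z → 9; minimax = -1.
-7 ≠ -1, so there is no saddle point; optimal play is mixed.
M is strictly dominated by T, so General R never plays it.
With M eliminated, X is strictly dominated by Z (it gives General R strictly more in every remaining row), so General C never plays it.
On the remaining 2×2 (T, B vs Y, Z):
Let General R play T with probability p. Expected payoff against Y: (-1)p + (-7)(1−p) = 6p − 7; against Z: (-12)p + 9(1−p) = −21p + 9.
Setting these equal: 6p − 7 = −21p + 9 ⇒ 27p = 16 ⇒ p = 16/27, and the value is (6)·(16/27) − 7 = -31/9.
For General C: with q = P(Y), equating T's and B's payoffs gives 11q − 12 = −16q + 9 ⇒ q = 7/9.

-31/9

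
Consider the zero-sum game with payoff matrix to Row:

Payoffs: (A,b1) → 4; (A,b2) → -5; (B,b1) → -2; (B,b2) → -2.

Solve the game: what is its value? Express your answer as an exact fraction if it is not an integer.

-2

Row minima: A → -5, B → -2; maximin = -2.
Column maxima: b1 → 4, b2 → -2; minimax = -2.
Since maximin = minimax = -2, there is a saddle point and the value is -2.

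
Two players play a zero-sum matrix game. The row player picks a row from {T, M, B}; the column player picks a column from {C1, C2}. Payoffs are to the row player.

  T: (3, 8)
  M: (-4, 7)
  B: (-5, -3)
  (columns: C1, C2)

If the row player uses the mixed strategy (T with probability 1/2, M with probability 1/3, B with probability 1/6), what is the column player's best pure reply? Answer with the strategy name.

If the column player plays C1, the row player's expected payoff is (1/2)·3 + (1/3)·(-4) + (1/6)·(-5) = -2/3.
If the column player plays C2, the row player's expected payoff is (1/2)·8 + (1/3)·7 + (1/6)·(-3) = 35/6.
The column player minimizes the row player's payoff; the smallest is -2/3, so the best response is C1.

C1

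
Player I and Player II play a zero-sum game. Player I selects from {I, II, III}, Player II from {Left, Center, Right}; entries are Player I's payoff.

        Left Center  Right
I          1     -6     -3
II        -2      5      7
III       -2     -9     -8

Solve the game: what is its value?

Row minima: I → -6, II → -2, III → -9; maximin = -2.
Column maxima: Left → 1, Center → 5, Right → 7; minimax = 1.
-2 ≠ 1, so there is no saddle point; optimal play is mixed.
III is strictly dominated by I, so Player I never plays it.
Right is strictly dominated by Center (it gives Player I strictly more in every row), so Player II never plays it.
On the remaining 2×2 (I, II vs Left, Center):
Let Player I play I with probability p. Expected payoff against Left: 1p + (-2)(1−p) = 3p − 2; against Center: (-6)p + 5(1−p) = −11p + 5.
Setting these equal: 3p − 2 = −11p + 5 ⇒ 14p = 7 ⇒ p = 1/2, and the value is (3)·(1/2) − 2 = -1/2.
For Player II: with q = P(Left), equating I's and II's payoffs gives 7q − 6 = −7q + 5 ⇒ q = 11/14.

-1/2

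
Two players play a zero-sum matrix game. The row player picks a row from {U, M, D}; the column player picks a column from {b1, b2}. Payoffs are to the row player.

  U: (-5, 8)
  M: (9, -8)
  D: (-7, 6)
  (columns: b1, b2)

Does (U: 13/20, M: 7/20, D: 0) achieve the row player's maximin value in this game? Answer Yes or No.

Against b1 this mix gives (13/20)·(-5) + (7/20)·9 = -1/10.
Against b2 this mix gives (13/20)·8 + (7/20)·(-8) = 12/5.
The column player will play b1, holding the row player to -1/10. Shifting weight toward the row that does better against b1 would raise this floor (the equalizing mix achieves 16/15 against both b1 and b2), so the proposed strategy is not optimal.

No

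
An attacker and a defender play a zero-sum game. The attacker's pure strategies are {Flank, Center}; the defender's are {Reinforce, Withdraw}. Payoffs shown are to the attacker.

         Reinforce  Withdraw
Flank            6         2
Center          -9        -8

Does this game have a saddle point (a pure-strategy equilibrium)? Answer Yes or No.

Row minima: Flank → 2, Center → -9; maximin = 2.
Column maxima: Reinforce → 6, Withdraw → 2; minimax = 2.
maximin = minimax = 2, so a saddle point exists.

Yes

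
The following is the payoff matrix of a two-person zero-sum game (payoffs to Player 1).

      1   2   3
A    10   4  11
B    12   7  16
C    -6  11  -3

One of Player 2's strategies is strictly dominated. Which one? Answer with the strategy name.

1 holds Player 1's payoff strictly below 3 in every row: 10 < 11, 12 < 16, -6 < -3.
So 3 is strictly dominated for Player 2.

3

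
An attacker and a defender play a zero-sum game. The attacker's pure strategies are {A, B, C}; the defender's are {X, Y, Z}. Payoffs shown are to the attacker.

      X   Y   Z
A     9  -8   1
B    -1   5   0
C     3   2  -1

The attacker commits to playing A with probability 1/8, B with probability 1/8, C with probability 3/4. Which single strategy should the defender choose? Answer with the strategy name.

If the defender plays X, the attacker's expected payoff is (1/8)·9 + (1/8)·(-1) + (3/4)·3 = 13/4.
If the defender plays Y, the attacker's expected payoff is (1/8)·(-8) + (1/8)·5 + (3/4)·2 = 9/8.
If the defender plays Z, the attacker's expected payoff is (1/8)·1 + (1/8)·0 + (3/4)·(-1) = -5/8.
The defender minimizes the attacker's payoff; the smallest is -5/8, so the best response is Z.

Z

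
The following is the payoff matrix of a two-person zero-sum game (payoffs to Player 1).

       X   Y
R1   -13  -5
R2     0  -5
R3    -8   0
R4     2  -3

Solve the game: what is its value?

Row minima: R1 → -13, R2 → -5, R3 → -8, R4 → -3; maximin = -3.
Column maxima: X → 2, Y → 0; minimax = 0.
-3 ≠ 0, so there is no saddle point; optimal play is mixed.
R1 is strictly dominated by R3, so Player 1 never plays it.
R2 is strictly dominated by R4, so Player 1 never plays it.
On the remaining 2×2 (R3, R4 vs X, Y):
Let Player 1 play R3 with probability p. Expected payoff against X: (-8)p + 2(1−p) = −10p + 2; against Y: 0p + (-3)(1−p) = 3p − 3.
Setting these equal: −10p + 2 = 3p − 3 ⇒ −13p = -5 ⇒ p = 5/13, and the value is (-10)·(5/13) + 2 = -24/13.
For Player 2: with q = P(X), equating R3's and R4's payoffs gives −8q = 5q − 3 ⇒ q = 3/13.

-24/13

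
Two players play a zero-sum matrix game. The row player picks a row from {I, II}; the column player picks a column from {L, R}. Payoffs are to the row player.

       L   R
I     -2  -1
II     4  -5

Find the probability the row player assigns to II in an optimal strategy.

Row minima: I → -2, II → -5; maximin = -2.
Column maxima: L → 4, R → -1; minimax = -1.
-2 ≠ -1, so there is no saddle point; optimal play is mixed.
Let the row player play I with probability p. Expected payoff against L: (-2)p + 4(1−p) = −6p + 4; against R: (-1)p + (-5)(1−p) = 4p − 5.
Setting these equal: −6p + 4 = 4p − 5 ⇒ −10p = -9 ⇒ p = 9/10, and the value is (-6)·(9/10) + 4 = -7/5.
For the column player: with q = P(L), equating I's and II's payoffs gives −q − 1 = 9q − 5 ⇒ q = 2/5.

1/10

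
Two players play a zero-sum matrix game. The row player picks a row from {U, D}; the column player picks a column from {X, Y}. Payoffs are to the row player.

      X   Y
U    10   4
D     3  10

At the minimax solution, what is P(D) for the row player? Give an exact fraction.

6/13

Row minima: U → 4, D → 3; maximin = 4.
Column maxima: X → 10, Y → 10; minimax = 10.
4 ≠ 10, so there is no saddle point; optimal play is mixed.
Let the row player play U with probability p. Expected payoff against X: 10p + 3(1−p) = 7p + 3; against Y: 4p + 10(1−p) = −6p + 10.
Setting these equal: 7p + 3 = −6p + 10 ⇒ 13p = 7 ⇒ p = 7/13, and the value is (7)·(7/13) + 3 = 88/13.
For the column player: with q = P(X), equating U's and D's payoffs gives 6q + 4 = −7q + 10 ⇒ q = 6/13.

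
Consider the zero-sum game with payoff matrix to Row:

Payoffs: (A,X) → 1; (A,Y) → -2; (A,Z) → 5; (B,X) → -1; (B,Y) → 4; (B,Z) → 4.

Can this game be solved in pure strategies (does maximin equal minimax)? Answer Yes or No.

Row minima: A → -2, B → -1; maximin = -1.
Column maxima: X → 1, Y → 4, Z → 5; minimax = 1.
-1 ≠ 1, so no pure-strategy equilibrium exists.

No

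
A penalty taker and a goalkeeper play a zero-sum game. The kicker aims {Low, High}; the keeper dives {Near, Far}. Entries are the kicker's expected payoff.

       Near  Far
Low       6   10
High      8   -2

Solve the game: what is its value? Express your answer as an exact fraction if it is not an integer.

46/7

Row minima: Low → 6, High → -2; maximin = 6.
Column maxima: Near → 8, Far → 10; minimax = 8.
6 ≠ 8, so there is no saddle point; optimal play is mixed.
Let the kicker play Low with probability p. Expected payoff against Near: 6p + 8(1−p) = −2p + 8; against Far: 10p + (-2)(1−p) = 12p − 2.
Setting these equal: −2p + 8 = 12p − 2 ⇒ −14p = -10 ⇒ p = 5/7, and the value is (-2)·(5/7) + 8 = 46/7.
For the keeper: with q = P(Near), equating Low's and High's payoffs gives −4q + 10 = 10q − 2 ⇒ q = 6/7.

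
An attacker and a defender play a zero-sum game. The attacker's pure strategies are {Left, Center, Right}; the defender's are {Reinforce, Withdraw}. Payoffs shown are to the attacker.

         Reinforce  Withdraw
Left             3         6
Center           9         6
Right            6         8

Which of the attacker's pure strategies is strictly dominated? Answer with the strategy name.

Left

Right gives a strictly higher payoff than Left against every column: 6 > 3, 8 > 6.
So Left is strictly dominated and the attacker never plays it.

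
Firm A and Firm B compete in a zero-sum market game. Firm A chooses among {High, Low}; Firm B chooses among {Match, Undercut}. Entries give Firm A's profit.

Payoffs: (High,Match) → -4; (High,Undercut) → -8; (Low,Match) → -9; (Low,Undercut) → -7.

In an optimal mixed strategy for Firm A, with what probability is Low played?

Row minima: High → -8, Low → -9; maximin = -8.
Column maxima: Match → -4, Undercut → -7; minimax = -7.
-8 ≠ -7, so there is no saddle point; optimal play is mixed.
Let Firm A play High with probability p. Expected payoff against Match: (-4)p + (-9)(1−p) = 5p − 9; against Undercut: (-8)p + (-7)(1−p) = −p − 7.
Setting these equal: 5p − 9 = −p − 7 ⇒ 6p = 2 ⇒ p = 1/3, and the value is (5)·(1/3) − 9 = -22/3.
For Firm B: with q = P(Match), equating High's and Low's payoffs gives 4q − 8 = −2q − 7 ⇒ q = 1/6.

2/3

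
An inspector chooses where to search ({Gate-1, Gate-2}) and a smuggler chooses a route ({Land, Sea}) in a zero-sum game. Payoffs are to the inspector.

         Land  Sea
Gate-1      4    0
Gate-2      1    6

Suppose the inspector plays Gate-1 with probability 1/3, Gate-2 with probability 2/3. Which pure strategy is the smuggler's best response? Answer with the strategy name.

If the smuggler plays Land, the inspector's expected payoff is (1/3)·4 + (2/3)·1 = 2.
If the smuggler plays Sea, the inspector's expected payoff is (1/3)·0 + (2/3)·6 = 4.
The smuggler minimizes the inspector's payoff; the smallest is 2, so the best response is Land.

Land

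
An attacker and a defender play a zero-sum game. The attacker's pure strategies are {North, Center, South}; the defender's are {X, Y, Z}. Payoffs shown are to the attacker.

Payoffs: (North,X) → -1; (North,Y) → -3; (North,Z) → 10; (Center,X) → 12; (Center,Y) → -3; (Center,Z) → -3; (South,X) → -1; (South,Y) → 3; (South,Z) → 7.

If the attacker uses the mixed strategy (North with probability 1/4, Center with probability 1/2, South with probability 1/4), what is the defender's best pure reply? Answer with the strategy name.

Y

If the defender plays X, the attacker's expected payoff is (1/4)·(-1) + (1/2)·12 + (1/4)·(-1) = 11/2.
If the defender plays Y, the attacker's expected payoff is (1/4)·(-3) + (1/2)·(-3) + (1/4)·3 = -3/2.
If the defender plays Z, the attacker's expected payoff is (1/4)·10 + (1/2)·(-3) + (1/4)·7 = 11/4.
The defender minimizes the attacker's payoff; the smallest is -3/2, so the best response is Y.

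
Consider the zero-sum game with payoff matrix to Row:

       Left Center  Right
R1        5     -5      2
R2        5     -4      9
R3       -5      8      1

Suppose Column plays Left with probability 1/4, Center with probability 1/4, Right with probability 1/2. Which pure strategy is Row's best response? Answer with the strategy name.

Expected payoff of R1: (1/4)·5 + (1/4)·(-5) + (1/2)·2 = 1.
Expected payoff of R2: (1/4)·5 + (1/4)·(-4) + (1/2)·9 = 19/4.
Expected payoff of R3: (1/4)·(-5) + (1/4)·8 + (1/2)·1 = 5/4.
The largest is 19/4, so Row's best response is R2.

R2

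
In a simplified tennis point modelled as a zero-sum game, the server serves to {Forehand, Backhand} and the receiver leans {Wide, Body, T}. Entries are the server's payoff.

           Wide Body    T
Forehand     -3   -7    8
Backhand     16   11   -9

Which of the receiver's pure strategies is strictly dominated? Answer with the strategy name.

Wide

Body holds the server's payoff strictly below Wide in every row: -7 < -3, 11 < 16.
So Wide is strictly dominated for the receiver.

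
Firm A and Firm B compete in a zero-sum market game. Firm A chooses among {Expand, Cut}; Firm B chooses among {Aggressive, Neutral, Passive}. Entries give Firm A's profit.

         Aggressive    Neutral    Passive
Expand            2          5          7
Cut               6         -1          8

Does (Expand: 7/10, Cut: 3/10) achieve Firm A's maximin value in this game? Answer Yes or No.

Yes

Against Aggressive this mix gives (7/10)·2 + (3/10)·6 = 16/5.
Against Neutral this mix gives (7/10)·5 + (3/10)·(-1) = 16/5.
Against Passive this mix gives (7/10)·7 + (3/10)·8 = 73/10.
All of Firm B's active replies (Aggressive, Neutral) yield 16/5, and no column does worse for Firm A. The mix makes Firm B indifferent and guarantees 16/5, so it is optimal.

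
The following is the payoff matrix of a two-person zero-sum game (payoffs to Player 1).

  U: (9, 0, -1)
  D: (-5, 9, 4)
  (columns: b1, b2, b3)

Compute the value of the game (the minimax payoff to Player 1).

31/19

Row minima: U → -1, D → -5; maximin = -1.
Column maxima: b1 → 9, b2 → 9, b3 → 4; minimax = 4.
-1 ≠ 4, so there is no saddle point; optimal play is mixed.
b2 is strictly dominated by b3 (it gives Player 1 strictly more in every row), so Player 2 never plays it.
On the remaining 2×2 (U, D vs b1, b3):
Let Player 1 play U with probability p. Expected payoff against b1: 9p + (-5)(1−p) = 14p − 5; against b3: (-1)p + 4(1−p) = −5p + 4.
Setting these equal: 14p − 5 = −5p + 4 ⇒ 19p = 9 ⇒ p = 9/19, and the value is (14)·(9/19) − 5 = 31/19.
For Player 2: with q = P(b1), equating U's and D's payoffs gives 10q − 1 = −9q + 4 ⇒ q = 5/19.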